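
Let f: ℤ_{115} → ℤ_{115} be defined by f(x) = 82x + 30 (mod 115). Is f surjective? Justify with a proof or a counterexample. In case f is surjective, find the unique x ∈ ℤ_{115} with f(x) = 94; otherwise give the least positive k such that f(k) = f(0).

12

Recall: surjectivity means every element of the codomain has a preimage under f.
Since gcd(82, 115) = 1, 82 is invertible modulo 115. Euclid's algorithm: 115 = 1·82 + 33, 82 = 2·33 + 16, 33 = 2·16 + 1; back-substituting gives 1 = 108·82 − 77·115, so 82⁻¹ ≡ 108 (mod 115).
Then y ↦ 108(y − 30) is a two-sided inverse to f, so every y ∈ ℤ_{115} has a preimage.
Thus f is surjective.
Since f is surjective, we compute f⁻¹(94): solve 82x + 30 ≡ 94 (mod 115), i.e. 82x ≡ 64 (mod 115).
Multiplying by 82⁻¹ = 108 gives x ≡ 108·64 = 6912 = 60·115 + 12 ≡ 12 (mod 115).
Check: f(12) = 82·12 + 30 = 1014 = 8·115 + 94 ≡ 94 (mod 115).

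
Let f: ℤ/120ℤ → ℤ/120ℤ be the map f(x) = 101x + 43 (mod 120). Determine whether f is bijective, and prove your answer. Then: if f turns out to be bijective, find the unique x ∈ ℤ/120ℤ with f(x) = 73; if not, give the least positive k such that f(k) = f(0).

If f(x_1) = f(x_2), then 101x_1 ≡ 101x_2 (mod 120). Because gcd(101, 120) = 1, we may cancel 101 to get x_1 ≡ x_2 (mod 120).
We now compute 101⁻¹ mod 120 explicitly. Euclid's algorithm: 120 = 1·101 + 19, 101 = 5·19 + 6, 19 = 3·6 + 1; back-substituting gives 1 = 101·101 − 85·120, so 101⁻¹ ≡ 101 (mod 120).
For any y ∈ ℤ/120ℤ, x = 101(y − 43) mod 120 satisfies f(x) = 101·101(y − 43) + 43 ≡ y (since 101·101 ≡ 1 mod 120). So every y has a preimage.
Hence f is bijective.
Since f is bijective, we compute f⁻¹(73): solve 101x + 43 ≡ 73 (mod 120), i.e. 101x ≡ 30 (mod 120).
Multiplying by 101⁻¹ = 101 gives x ≡ 101·30 = 3030 = 25·120 + 30 ≡ 30 (mod 120).
Check: f(30) = 101·30 + 43 = 3073 = 25·120 + 73 ≡ 73 (mod 120).

30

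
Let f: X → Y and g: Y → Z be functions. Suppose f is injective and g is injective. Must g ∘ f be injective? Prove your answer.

Suppose (g ∘ f)(a) = (g ∘ f)(b), i.e. g(f(a)) = g(f(b)).
Since g is injective, f(a) = f(b). Since f is injective, a = b. Thus g ∘ f is injective.

injective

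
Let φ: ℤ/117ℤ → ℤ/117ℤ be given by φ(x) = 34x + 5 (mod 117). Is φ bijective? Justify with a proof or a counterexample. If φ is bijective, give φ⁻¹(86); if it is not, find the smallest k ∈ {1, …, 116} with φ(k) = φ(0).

54

By definition, φ is injective when φ(s) = φ(t) forces s = t.
Suppose φ(s) = φ(t) in ℤ/117ℤ. Then 34s + 5 ≡ 34t + 5 (mod 117), hence 34(s − t) ≡ 0 (mod 117).
Since gcd(34, 117) = 1, 34 is invertible modulo 117, hence s − t ≡ 0 (mod 117), i.e. s = t.
We now compute 34⁻¹ mod 117 explicitly. Euclid's algorithm: 117 = 3·34 + 15, 34 = 2·15 + 4, 15 = 3·4 + 3, 4 = 1·3 + 1; back-substituting gives 1 = 31·34 − 9·117, so 34⁻¹ ≡ 31 (mod 117).
Then y ↦ 31(y − 5) is a two-sided inverse to φ, so every y ∈ ℤ/117ℤ has a preimage.
Hence φ is bijective.
Since φ is bijective, we find φ⁻¹(86): we need 34x ≡ 86 − 5 ≡ 81 (mod 117). Using 34⁻¹ = 31: x ≡ 31·81 = 2511 = 21·117 + 54, so x = 54.
Check: φ(54) = 34·54 + 5 = 1841 = 15·117 + 86 ≡ 86 (mod 117).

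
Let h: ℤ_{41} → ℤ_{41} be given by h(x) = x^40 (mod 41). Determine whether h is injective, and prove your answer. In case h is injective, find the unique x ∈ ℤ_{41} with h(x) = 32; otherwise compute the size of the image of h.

h(1) = 1^40 = 1.
h(2): Repeated squaring mod 41: 2^1 ≡ 2, 2^2 ≡ 2² = 4, 2^4 ≡ 4² = 16, 2^8 ≡ 16² = 256 ≡ 10, 2^16 ≡ 10² = 100 ≡ 18, 2^32 ≡ 18² = 324 ≡ 37. Since 40 = 32 + 8, 2^40 ≡ 37·10: 37·10 = 370 ≡ 1. So 2^40 ≡ 1 (mod 41).
So h(1) = h(2) = 1 while 1 ≠ 2, hence h is not injective.
Since h is not injective, we determine |image(h)|. Computing x^40 mod 41 for each x (by repeated squaring, reducing mod 41 at every step), the values h(0), h(1), …, h(40) are: 0, 1, 1, 1, 1, 1, 1, 1, 1, 1, 1, 1, 1, 1, 1, 1, 1, 1, 1, 1, 1, 1, 1, 1, 1, 1, 1, 1, 1, 1, 1, 1, 1, 1, 1, 1, 1, 1, 1, 1, 1.
The distinct values are {0, 1}; there are 2 of them.

2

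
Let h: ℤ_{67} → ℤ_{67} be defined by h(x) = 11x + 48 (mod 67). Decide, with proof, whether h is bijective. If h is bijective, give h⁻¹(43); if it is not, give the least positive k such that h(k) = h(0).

If h(s) = h(t), then 11s ≡ 11t (mod 67). Because gcd(11, 67) = 1, we may cancel 11 to get s ≡ t (mod 67).
We now compute 11⁻¹ mod 67 explicitly. Euclid's algorithm: 67 = 6·11 + 1; back-substituting gives 1 = 61·11 − 10·67, so 11⁻¹ ≡ 61 (mod 67).
For any y ∈ ℤ_{67}, x = 61(y − 48) mod 67 satisfies h(x) = 11·61(y − 48) + 48 ≡ y (since 11·61 ≡ 1 mod 67). So every y has a preimage.
So h is bijective.
Since h is bijective, we compute h⁻¹(43): solve 11x + 48 ≡ 43 (mod 67), i.e. 11x ≡ 62 (mod 67).
Multiplying by 11⁻¹ = 61 gives x ≡ 61·62 = 3782 = 56·67 + 30 ≡ 30 (mod 67).
Check: h(30) = 11·30 + 48 = 378 = 5·67 + 43 ≡ 43 (mod 67).

30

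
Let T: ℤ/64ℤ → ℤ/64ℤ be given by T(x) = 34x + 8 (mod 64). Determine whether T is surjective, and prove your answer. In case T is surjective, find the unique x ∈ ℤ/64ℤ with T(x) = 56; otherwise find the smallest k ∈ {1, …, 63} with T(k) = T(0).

32

Since gcd(34, 64) = 2, we have 34x ≡ 0 (mod 2) for all x, so T(x) ≡ 0 (mod 2).
But 1 ≢ 0 (mod 2), so 1 ∈ ℤ/64ℤ has no preimage. So T is not surjective.
Since T is not surjective, we find the least positive k with T(k) = T(0): this means 34k ≡ 0 (mod 64), i.e. 64 ∣ 34k. Since gcd(34, 64) = 2, dividing through by 2 this holds exactly when 32 ∣ 17k, and as gcd(17, 32) = 1, exactly when 32 ∣ k.
The smallest positive such k is 32.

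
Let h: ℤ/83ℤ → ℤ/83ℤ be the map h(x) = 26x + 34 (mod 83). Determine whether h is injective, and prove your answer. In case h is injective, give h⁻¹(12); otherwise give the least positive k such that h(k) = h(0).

63

Recall: h is injective if h(u) = h(v) implies u = v.
If h(u) = h(v), then 26u ≡ 26v (mod 83). Because gcd(26, 83) = 1, we may cancel 26 to get u ≡ v (mod 83).
Thus h is injective.
We now compute 26⁻¹ mod 83 explicitly. Euclid's algorithm: 83 = 3·26 + 5, 26 = 5·5 + 1; back-substituting gives 1 = 16·26 − 5·83, so 26⁻¹ ≡ 16 (mod 83).
Since h is injective, we compute h⁻¹(12): solve 26x + 34 ≡ 12 (mod 83), i.e. 26x ≡ 61 (mod 83).
Multiplying by 26⁻¹ = 16 gives x ≡ 16·61 = 976 = 11·83 + 63 ≡ 63 (mod 83).
Check: h(63) = 26·63 + 34 = 1672 = 20·83 + 12 ≡ 12 (mod 83).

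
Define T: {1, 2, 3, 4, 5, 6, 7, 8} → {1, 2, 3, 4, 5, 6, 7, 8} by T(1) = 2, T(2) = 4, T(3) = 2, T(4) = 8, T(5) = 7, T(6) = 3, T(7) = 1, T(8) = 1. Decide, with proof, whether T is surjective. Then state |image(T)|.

6

No element maps to 5, so T is not surjective.
The image of T is {1, 2, 3, 4, 7, 8}, which has 6 elements.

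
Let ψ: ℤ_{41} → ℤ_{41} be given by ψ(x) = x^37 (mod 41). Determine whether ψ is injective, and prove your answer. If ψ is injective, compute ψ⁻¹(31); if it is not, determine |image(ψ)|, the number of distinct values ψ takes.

25

Since 41 is prime, the nonzero elements of ℤ_{41} form a cyclic group of order 40.
As gcd(37, 40) = 1, raising to the 37th power is a bijection on this group: if a^37 ≡ b^37 then (ab^{−1})^37 = 1, and the only element of order dividing gcd(37, 40) = 1 is 1, so a = b.
With ψ(0) = 0 this makes ψ injective on all of ℤ_{41}, hence bijective (finite equal-size domain and codomain). In particular ψ is injective.
Since ψ is injective, we find the preimage of 31. The inverse of x ↦ x^37 on (ℤ_{41})^× is x ↦ x^13, because 37·13 = 481 = 12·40 + 1 ≡ 1 (mod 40) and x^{40} = 1 for x ≠ 0 (Fermat). So ψ⁻¹(31) = 31^13 mod 41.
Repeated squaring mod 41: 31^1 ≡ 31, 31^2 ≡ 31² = 961 ≡ 18, 31^4 ≡ 18² = 324 ≡ 37, 31^8 ≡ 37² = 1369 ≡ 16. Since 13 = 8 + 4 + 1, 31^13 ≡ 16·37·31: 16·37 = 592 ≡ 18, then 18·31 = 558 ≡ 25. So 31^13 ≡ 25 (mod 41).
Hence ψ⁻¹(31) = 25.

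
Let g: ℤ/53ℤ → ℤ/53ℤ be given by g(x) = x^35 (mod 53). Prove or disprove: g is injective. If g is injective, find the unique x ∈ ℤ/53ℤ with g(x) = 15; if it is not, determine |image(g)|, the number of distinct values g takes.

36

Since 53 is prime, the nonzero elements of ℤ/53ℤ form a cyclic group of order 52.
As gcd(35, 52) = 1, raising to the 35th power is a bijection on this group: if a^35 ≡ b^35 then (ab^{−1})^35 = 1, and the only element of order dividing gcd(35, 52) = 1 is 1, so a = b.
With g(0) = 0 this makes g injective on all of ℤ/53ℤ, hence bijective (finite equal-size domain and codomain). In particular g is injective.
Since g is injective, we find the preimage of 15. The inverse of x ↦ x^35 on (ℤ/53ℤ)^× is x ↦ x^3, because 35·3 = 105 = 2·52 + 1 ≡ 1 (mod 52) and x^{52} = 1 for x ≠ 0 (Fermat). So g⁻¹(15) = 15^3 mod 53.
Repeated squaring mod 53: 15^1 ≡ 15, 15^2 ≡ 15² = 225 ≡ 13. Since 3 = 2 + 1, 15^3 ≡ 13·15: 13·15 = 195 ≡ 36. So 15^3 ≡ 36 (mod 53).
Hence g⁻¹(15) = 36.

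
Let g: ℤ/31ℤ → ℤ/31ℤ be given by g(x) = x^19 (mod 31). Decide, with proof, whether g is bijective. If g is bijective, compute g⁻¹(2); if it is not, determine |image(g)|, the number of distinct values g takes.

16

Since 31 is prime, the nonzero elements of ℤ/31ℤ form a cyclic group of order 30.
As gcd(19, 30) = 1, raising to the 19th power is a bijection on this group: if a^19 ≡ b^19 then (ab^{−1})^19 = 1, and the only element of order dividing gcd(19, 30) = 1 is 1, so a = b.
With g(0) = 0 this makes g injective on all of ℤ/31ℤ, hence bijective (finite equal-size domain and codomain). In particular g is bijective.
Since g is bijective, we find the preimage of 2. The inverse of x ↦ x^19 on (ℤ/31ℤ)^× is x ↦ x^19, because 19·19 = 361 = 12·30 + 1 ≡ 1 (mod 30) and x^{30} = 1 for x ≠ 0 (Fermat). So g⁻¹(2) = 2^19 mod 31.
Repeated squaring mod 31: 2^1 ≡ 2, 2^2 ≡ 2² = 4, 2^4 ≡ 4² = 16, 2^8 ≡ 16² = 256 ≡ 8, 2^16 ≡ 8² = 64 ≡ 2. Since 19 = 16 + 2 + 1, 2^19 ≡ 2·4·2: 2·4 = 8, then 8·2 = 16. So 2^19 ≡ 16 (mod 31).
Hence g⁻¹(2) = 16.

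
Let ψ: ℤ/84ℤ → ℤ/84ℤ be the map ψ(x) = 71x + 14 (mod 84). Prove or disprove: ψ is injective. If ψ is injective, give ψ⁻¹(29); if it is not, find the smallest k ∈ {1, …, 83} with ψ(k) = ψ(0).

Suppose ψ(u) = ψ(v) in ℤ/84ℤ. Then 71u + 14 ≡ 71v + 14 (mod 84), hence 71(u − v) ≡ 0 (mod 84).
Since gcd(71, 84) = 1, 71 is invertible modulo 84, so u − v ≡ 0 (mod 84), i.e. u = v.
Therefore ψ is injective.
We now compute 71⁻¹ mod 84 explicitly. Euclid's algorithm: 84 = 1·71 + 13, 71 = 5·13 + 6, 13 = 2·6 + 1; back-substituting gives 1 = 71·71 − 60·84, so 71⁻¹ ≡ 71 (mod 84).
Since ψ is injective, we compute ψ⁻¹(29): solve 71x + 14 ≡ 29 (mod 84), i.e. 71x ≡ 15 (mod 84).
Multiplying by 71⁻¹ = 71 gives x ≡ 71·15 = 1065 = 12·84 + 57 ≡ 57 (mod 84).
Check: ψ(57) = 71·57 + 14 = 4061 = 48·84 + 29 ≡ 29 (mod 84).

57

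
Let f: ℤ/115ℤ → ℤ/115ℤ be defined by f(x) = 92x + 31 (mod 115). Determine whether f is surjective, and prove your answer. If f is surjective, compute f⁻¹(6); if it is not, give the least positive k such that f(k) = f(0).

5

Recall: f is surjective if every y in the codomain equals f(x) for some x in the domain.
Since gcd(92, 115) = 23, we have 92x ≡ 0 (mod 23) for all x, so f(x) ≡ 8 (mod 23).
But 0 ≢ 8 (mod 23), so 0 ∈ ℤ/115ℤ has no preimage. Hence f is not surjective.
Since f is not surjective, we find the least positive k with f(k) = f(0): this means 92k ≡ 0 (mod 115), i.e. 115 ∣ 92k. Since gcd(92, 115) = 23, dividing through by 23 this holds exactly when 5 ∣ 4k, and as gcd(4, 5) = 1, exactly when 5 ∣ k.
The smallest positive such k is 5.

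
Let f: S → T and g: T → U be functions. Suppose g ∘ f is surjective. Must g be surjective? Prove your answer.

Let c ∈ U. Since g ∘ f is surjective, some a ∈ S has g(f(a)) = c. Then b = f(a) ∈ T satisfies g(b) = c. So g is surjective.

surjective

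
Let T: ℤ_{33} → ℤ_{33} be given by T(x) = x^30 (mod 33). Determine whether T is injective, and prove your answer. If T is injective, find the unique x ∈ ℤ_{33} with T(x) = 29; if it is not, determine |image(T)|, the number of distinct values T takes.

4

T(1) = 1^30 = 1.
T(2): Repeated squaring mod 33: 2^1 ≡ 2, 2^2 ≡ 2² = 4, 2^4 ≡ 4² = 16, 2^8 ≡ 16² = 256 ≡ 25, 2^16 ≡ 25² = 625 ≡ 31. Since 30 = 16 + 8 + 4 + 2, 2^30 ≡ 31·25·16·4: 31·25 = 775 ≡ 16, then 16·16 = 256 ≡ 25, then 25·4 = 100 ≡ 1. So 2^30 ≡ 1 (mod 33).
So T(1) = T(2) = 1 while 1 ≠ 2, so T is not injective.
Since T is not injective, we determine |image(T)|. Computing x^30 mod 33 for each x (by repeated squaring, reducing mod 33 at every step), the values T(0), T(1), …, T(32) are: 0, 1, 1, 12, 1, 1, 12, 1, 1, 12, 1, 22, 12, 1, 1, 12, 1, 1, 12, 1, 1, 12, 22, 1, 12, 1, 1, 12, 1, 1, 12, 1, 1.
The distinct values are {0, 1, 12, 22}; there are 4 of them.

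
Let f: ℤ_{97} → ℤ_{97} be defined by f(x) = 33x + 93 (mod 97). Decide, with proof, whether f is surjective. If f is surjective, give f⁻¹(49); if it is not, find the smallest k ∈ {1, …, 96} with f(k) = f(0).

Since gcd(33, 97) = 1, 33 is invertible modulo 97. Euclid's algorithm: 97 = 2·33 + 31, 33 = 1·31 + 2, 31 = 15·2 + 1; back-substituting gives 1 = 50·33 − 17·97, so 33⁻¹ ≡ 50 (mod 97).
Then y ↦ 50(y − 93) is a two-sided inverse to f, so every y ∈ ℤ_{97} has a preimage.
Hence f is surjective.
Since f is surjective, we find f⁻¹(49): we need 33x ≡ 49 − 93 ≡ 53 (mod 97). Using 33⁻¹ = 50: x ≡ 50·53 = 2650 = 27·97 + 31, so x = 31.
Check: f(31) = 33·31 + 93 = 1116 = 11·97 + 49 ≡ 49 (mod 97).

31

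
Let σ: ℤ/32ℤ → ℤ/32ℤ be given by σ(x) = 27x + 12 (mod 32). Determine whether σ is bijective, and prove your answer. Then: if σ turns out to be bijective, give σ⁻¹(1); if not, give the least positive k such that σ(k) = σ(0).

Suppose σ(x_1) = σ(x_2) in ℤ/32ℤ. Then 27x_1 + 12 ≡ 27x_2 + 12 (mod 32), hence 27(x_1 − x_2) ≡ 0 (mod 32).
Since gcd(27, 32) = 1, 27 is invertible modulo 32, thus x_1 − x_2 ≡ 0 (mod 32), i.e. x_1 = x_2.
We now compute 27⁻¹ mod 32 explicitly. Euclid's algorithm: 32 = 1·27 + 5, 27 = 5·5 + 2, 5 = 2·2 + 1; back-substituting gives 1 = 19·27 − 16·32, so 27⁻¹ ≡ 19 (mod 32).
Then y ↦ 19(y − 12) is a two-sided inverse to σ, so every y ∈ ℤ/32ℤ has a preimage.
So σ is bijective.
Since σ is bijective, we find σ⁻¹(1): we need 27x ≡ 1 − 12 ≡ 21 (mod 32). Using 27⁻¹ = 19: x ≡ 19·21 = 399 = 12·32 + 15, so x = 15.
Check: σ(15) = 27·15 + 12 = 417 = 13·32 + 1 ≡ 1 (mod 32).

15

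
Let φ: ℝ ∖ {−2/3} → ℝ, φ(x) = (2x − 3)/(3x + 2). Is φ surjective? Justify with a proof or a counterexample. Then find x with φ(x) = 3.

If φ(x) = 2/3, cross-multiplying gives 3(2x − 3) = 2(3x + 2), which simplifies to −9 = 4 — false.  So 2/3 has no preimage and φ is not surjective.
Solving φ(x) = 3: cross-multiplying gives 2x − 3 = 3(3x + 2), which rearranges to −7x = 9, so x = −9/7.

-9/7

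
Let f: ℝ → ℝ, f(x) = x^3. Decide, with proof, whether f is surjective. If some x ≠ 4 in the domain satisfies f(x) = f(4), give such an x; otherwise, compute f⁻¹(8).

2

For any y ∈ ℝ, x = y^{1/3} ∈ ℝ gives f(x) = y, so f is surjective.
Since x ↦ x^3 is strictly increasing on ℝ, it is injective there, so no x ≠ 4 in the domain has f(x) = f(4). We therefore compute f⁻¹(8) = 8^{1/3} = 2 (indeed 2^3 = 8).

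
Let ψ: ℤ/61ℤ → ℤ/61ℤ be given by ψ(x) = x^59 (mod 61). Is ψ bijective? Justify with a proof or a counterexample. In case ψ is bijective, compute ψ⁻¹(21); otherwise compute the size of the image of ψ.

32

Since 61 is prime, the nonzero elements of ℤ/61ℤ form a cyclic group of order 60.
As gcd(59, 60) = 1, raising to the 59th power is a bijection on this group: if u^59 ≡ v^59 then (uv^{−1})^59 = 1, and the only element of order dividing gcd(59, 60) = 1 is 1, so u = v.
With ψ(0) = 0 this makes ψ injective on all of ℤ/61ℤ, hence bijective (finite equal-size domain and codomain). In particular ψ is bijective.
Since ψ is bijective, we find the preimage of 21. The inverse of x ↦ x^59 on (ℤ/61ℤ)^× is x ↦ x^59, because 59·59 = 3481 = 58·60 + 1 ≡ 1 (mod 60) and x^{60} = 1 for x ≠ 0 (Fermat). So ψ⁻¹(21) = 21^59 mod 61.
Repeated squaring mod 61: 21^1 ≡ 21, 21^2 ≡ 21² = 441 ≡ 14, 21^4 ≡ 14² = 196 ≡ 13, 21^8 ≡ 13² = 169 ≡ 47, 21^16 ≡ 47² = 2209 ≡ 13, 21^32 ≡ 13² = 169 ≡ 47. Since 59 = 32 + 16 + 8 + 2 + 1, 21^59 ≡ 47·13·47·14·21: 47·13 = 611 ≡ 1, then 1·47 = 47, then 47·14 = 658 ≡ 48, then 48·21 = 1008 ≡ 32. So 21^59 ≡ 32 (mod 61).
Hence ψ⁻¹(21) = 32.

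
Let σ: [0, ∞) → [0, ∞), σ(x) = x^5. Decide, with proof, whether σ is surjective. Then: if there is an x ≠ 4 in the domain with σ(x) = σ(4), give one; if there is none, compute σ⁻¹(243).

For any y ∈ [0, ∞), x = y^{1/5} ∈ [0, ∞) gives σ(x) = y, so σ is surjective.
Since x ↦ x^5 is strictly increasing on [0, ∞), it is injective there, so no x ≠ 4 in the domain has σ(x) = σ(4). We therefore compute σ⁻¹(243) = 243^{1/5} = 3 (indeed 3^5 = 243).

3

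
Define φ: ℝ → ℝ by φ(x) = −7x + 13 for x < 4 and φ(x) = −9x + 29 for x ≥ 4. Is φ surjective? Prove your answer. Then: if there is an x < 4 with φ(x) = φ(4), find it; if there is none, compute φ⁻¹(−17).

Both pieces are strictly decreasing (slopes −7 and −9), so each is injective on its own interval.
The left piece maps (−∞, 4) onto (−15, ∞); the right piece maps [4, ∞) onto (−∞, −7].
The union (−15, ∞) ∪ (−∞, −7] covers ℝ, so φ is surjective.
For the follow-up: the images overlap, so an x < 4 with φ(x) = φ(4) exists. φ(4) = −7; solving −7x + 13 = −7 for x < 4 gives x = (−7 − 13)/(−7) = 20/7.

20/7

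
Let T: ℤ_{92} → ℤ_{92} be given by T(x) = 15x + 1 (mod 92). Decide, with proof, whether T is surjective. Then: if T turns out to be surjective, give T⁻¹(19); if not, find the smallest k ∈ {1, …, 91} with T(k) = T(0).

38

Since gcd(15, 92) = 1, 15 is invertible modulo 92. Euclid's algorithm: 92 = 6·15 + 2, 15 = 7·2 + 1; back-substituting gives 1 = 43·15 − 7·92, so 15⁻¹ ≡ 43 (mod 92).
Then y ↦ 43(y − 1) is a two-sided inverse to T, so every y ∈ ℤ_{92} has a preimage.
So T is surjective.
Since T is surjective, we find T⁻¹(19): we need 15x ≡ 19 − 1 ≡ 18 (mod 92). Using 15⁻¹ = 43: x ≡ 43·18 = 774 = 8·92 + 38, so x = 38.
Check: T(38) = 15·38 + 1 = 571 = 6·92 + 19 ≡ 19 (mod 92).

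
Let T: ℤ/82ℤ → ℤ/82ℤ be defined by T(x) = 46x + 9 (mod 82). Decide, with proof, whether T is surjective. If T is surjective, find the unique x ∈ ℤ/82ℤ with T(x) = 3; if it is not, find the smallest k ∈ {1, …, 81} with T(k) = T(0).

By definition, T is surjective if every y in the codomain equals T(x) for some x in the domain.
Since gcd(46, 82) = 2, we have 46x ≡ 0 (mod 2) for all x, so T(x) ≡ 1 (mod 2).
But 0 ≢ 1 (mod 2), so 0 ∈ ℤ/82ℤ has no preimage. Therefore T is not surjective.
Since T is not surjective, we find the least positive k with T(k) = T(0): this means 46k ≡ 0 (mod 82), i.e. 82 ∣ 46k. Since gcd(46, 82) = 2, dividing through by 2 this holds exactly when 41 ∣ 23k, and as gcd(23, 41) = 1, exactly when 41 ∣ k.
The smallest positive such k is 41.

41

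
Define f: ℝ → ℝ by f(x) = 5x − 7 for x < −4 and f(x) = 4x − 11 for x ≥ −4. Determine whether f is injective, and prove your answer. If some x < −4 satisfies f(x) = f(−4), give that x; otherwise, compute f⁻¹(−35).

-28/5

Both pieces are strictly increasing (slopes 5 and 4), so each is injective on its own interval.
The left piece maps (−∞, −4) onto (−∞, −27); the right piece maps [−4, ∞) onto [−27, ∞).
These images are disjoint, so no value is attained by both pieces. Thus f is injective.
Because the two images are disjoint, no x < −4 has f(x) = f(−4), so we compute f⁻¹(−35): −35 lies in (−∞, −27), so solve 5x − 7 = −35: x = (−35 + 7)/5 = −28/5.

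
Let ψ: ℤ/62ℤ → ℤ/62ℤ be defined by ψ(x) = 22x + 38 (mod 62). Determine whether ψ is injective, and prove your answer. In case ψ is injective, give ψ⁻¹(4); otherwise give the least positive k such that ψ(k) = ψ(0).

31

We have gcd(22, 62) = 2 > 1. Taking s = 0 and t = 31: ψ(0) = 38 and ψ(31) = 22·31 + 38 = 720 ≡ 38 (mod 62).
So ψ(0) = ψ(31) while 0 ≠ 31, therefore ψ is not injective.
Since ψ is not injective, we find the least positive k with ψ(k) = ψ(0): this means 22k ≡ 0 (mod 62), i.e. 62 ∣ 22k. Since gcd(22, 62) = 2, dividing through by 2 this holds exactly when 31 ∣ 11k, and as gcd(11, 31) = 1, exactly when 31 ∣ k.
The smallest positive such k is 31.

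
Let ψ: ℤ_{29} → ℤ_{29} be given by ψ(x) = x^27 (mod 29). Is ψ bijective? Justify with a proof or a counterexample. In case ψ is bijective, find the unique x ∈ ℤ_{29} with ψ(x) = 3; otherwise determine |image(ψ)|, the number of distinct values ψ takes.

10

Since 29 is prime, the nonzero elements of ℤ_{29} form a cyclic group of order 28.
As gcd(27, 28) = 1, raising to the 27th power is a bijection on this group: if s^27 ≡ t^27 then (st^{−1})^27 = 1, and the only element of order dividing gcd(27, 28) = 1 is 1, so s = t.
With ψ(0) = 0 this makes ψ injective on all of ℤ_{29}, hence bijective (finite equal-size domain and codomain). In particular ψ is bijective.
Since ψ is bijective, we find the preimage of 3. The inverse of x ↦ x^27 on (ℤ_{29})^× is x ↦ x^27, because 27·27 = 729 = 26·28 + 1 ≡ 1 (mod 28) and x^{28} = 1 for x ≠ 0 (Fermat). So ψ⁻¹(3) = 3^27 mod 29.
Repeated squaring mod 29: 3^1 ≡ 3, 3^2 ≡ 3² = 9, 3^4 ≡ 9² = 81 ≡ 23, 3^8 ≡ 23² = 529 ≡ 7, 3^16 ≡ 7² = 49 ≡ 20. Since 27 = 16 + 8 + 2 + 1, 3^27 ≡ 20·7·9·3: 20·7 = 140 ≡ 24, then 24·9 = 216 ≡ 13, then 13·3 = 39 ≡ 10. So 3^27 ≡ 10 (mod 29).
Hence ψ⁻¹(3) = 10.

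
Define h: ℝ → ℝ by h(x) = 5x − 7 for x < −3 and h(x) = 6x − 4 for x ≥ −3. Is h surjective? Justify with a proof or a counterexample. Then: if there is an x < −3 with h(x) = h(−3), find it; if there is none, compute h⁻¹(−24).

-17/5

Both pieces are strictly increasing (slopes 5 and 6), so each is injective on its own interval.
The left piece maps (−∞, −3) onto (−∞, −22); the right piece maps [−3, ∞) onto [−22, ∞).
These images together cover ℝ, so h is surjective.
Because the two images are disjoint, no x < −3 has h(x) = h(−3), so we compute h⁻¹(−24): −24 lies in (−∞, −22), so solve 5x − 7 = −24: x = (−24 + 7)/5 = −17/5.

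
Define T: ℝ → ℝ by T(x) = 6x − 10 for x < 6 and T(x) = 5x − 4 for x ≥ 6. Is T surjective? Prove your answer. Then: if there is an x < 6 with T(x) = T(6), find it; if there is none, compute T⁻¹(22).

Both pieces are strictly increasing (slopes 6 and 5), so each is injective on its own interval.
The left piece maps (−∞, 6) onto (−∞, 26); the right piece maps [6, ∞) onto [26, ∞).
These images together cover ℝ, so T is surjective.
Because the two images are disjoint, no x < 6 has T(x) = T(6), so we compute T⁻¹(22): 22 lies in (−∞, 26), so solve 6x − 10 = 22: x = (22 + 10)/6 = 16/3.

16/3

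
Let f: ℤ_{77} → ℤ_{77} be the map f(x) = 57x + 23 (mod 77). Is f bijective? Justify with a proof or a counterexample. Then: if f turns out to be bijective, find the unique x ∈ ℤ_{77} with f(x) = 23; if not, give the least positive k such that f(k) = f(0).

0

Recall that f is injective when f(x_1) = f(x_2) forces x_1 = x_2.
If f(x_1) = f(x_2), then 57x_1 ≡ 57x_2 (mod 77). Because gcd(57, 77) = 1, we may cancel 57 to get x_1 ≡ x_2 (mod 77).
We now compute 57⁻¹ mod 77 explicitly. Euclid's algorithm: 77 = 1·57 + 20, 57 = 2·20 + 17, 20 = 1·17 + 3, 17 = 5·3 + 2, 3 = 1·2 + 1; back-substituting gives 1 = 50·57 − 37·77, so 57⁻¹ ≡ 50 (mod 77).
For any y ∈ ℤ_{77}, x = 50(y − 23) mod 77 satisfies f(x) = 57·50(y − 23) + 23 ≡ y (since 57·50 ≡ 1 mod 77). So every y has a preimage.
Hence f is bijective.
Since f is bijective, we compute f⁻¹(23): solve 57x + 23 ≡ 23 (mod 77), i.e. 57x ≡ 0 (mod 77).
Multiplying by 57⁻¹ = 50 gives x ≡ 50·0 = 0 ≡ 0 (mod 77).
Check: f(0) = 57·0 + 23 = 23 ≡ 23 (mod 77).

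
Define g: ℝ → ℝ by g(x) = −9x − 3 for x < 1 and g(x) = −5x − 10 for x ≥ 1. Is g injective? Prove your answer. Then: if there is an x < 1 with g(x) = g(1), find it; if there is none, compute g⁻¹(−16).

6/5

Both pieces are strictly decreasing (slopes −9 and −5), so each is injective on its own interval.
The left piece maps (−∞, 1) onto (−12, ∞); the right piece maps [1, ∞) onto (−∞, −15].
These images are disjoint, so no value is attained by both pieces. Hence g is injective.
Because the two images are disjoint, no x < 1 has g(x) = g(1), so we compute g⁻¹(−16): −16 lies in (−∞, −15], so solve −5x − 10 = −16: x = (−16 + 10)/(−5) = 6/5.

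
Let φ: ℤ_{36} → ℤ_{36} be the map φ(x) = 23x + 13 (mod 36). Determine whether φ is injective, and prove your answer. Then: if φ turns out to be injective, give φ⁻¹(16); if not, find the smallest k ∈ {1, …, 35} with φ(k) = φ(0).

33

By definition, injectivity means: for all a, b in the domain, φ(a) = φ(b) implies a = b.
Suppose φ(a) = φ(b) in ℤ_{36}. Then 23a + 13 ≡ 23b + 13 (mod 36), therefore 23(a − b) ≡ 0 (mod 36).
Since gcd(23, 36) = 1, 23 is invertible modulo 36, thus a − b ≡ 0 (mod 36), i.e. a = b.
Hence φ is injective.
We now compute 23⁻¹ mod 36 explicitly. Euclid's algorithm: 36 = 1·23 + 13, 23 = 1·13 + 10, 13 = 1·10 + 3, 10 = 3·3 + 1; back-substituting gives 1 = 11·23 − 7·36, so 23⁻¹ ≡ 11 (mod 36).
Since φ is injective, we find φ⁻¹(16): we need 23x ≡ 16 − 13 ≡ 3 (mod 36). Using 23⁻¹ = 11: x ≡ 11·3 = 33, so x = 33.
Check: φ(33) = 23·33 + 13 = 772 = 21·36 + 16 ≡ 16 (mod 36).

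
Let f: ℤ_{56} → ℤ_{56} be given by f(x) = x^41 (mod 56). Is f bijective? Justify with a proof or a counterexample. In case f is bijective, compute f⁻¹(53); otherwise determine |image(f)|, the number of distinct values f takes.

35

f(0) = 0^41 = 0.
f(14): Repeated squaring mod 56: 14^1 ≡ 14, 14^2 ≡ 14² = 196 ≡ 28, 14^4 ≡ 28² = 784 ≡ 0, 14^8 ≡ 0² = 0, 14^16 ≡ 0² = 0, 14^32 ≡ 0² = 0. Since 41 = 32 + 8 + 1, 14^41 ≡ 0·0·14: 0·0 = 0, then 0·14 = 0. So 14^41 ≡ 0 (mod 56).
So f(0) = f(14) = 0 while 0 ≠ 14, thus f is not injective, hence not bijective.
Since f is not bijective, we determine |image(f)|. Computing x^41 mod 56 for each x (by repeated squaring, reducing mod 56 at every step), the values f(0), f(1), …, f(55) are: 0, 1, 32, 19, 16, 45, 48, 7, 8, 25, 40, 51, 24, 13, 0, 15, 32, 33, 16, 3, 48, 21, 8, 39, 40, 9, 24, 27, 0, 29, 32, 47, 16, 17, 48, 35, 8, 53, 40, 23, 24, 41, 0, 43, 32, 5, 16, 31, 48, 49, 8, 11, 40, 37, 24, 55.
The distinct values are {0, 1, 3, 5, 7, 8, 9, 11, 13, 15, 16, 17, 19, 21, 23, 24, 25, 27, 29, 31, 32, 33, 35, 37, 39, 40, 41, 43, 45, 47, 48, 49, 51, 53, 55}; there are 35 of them.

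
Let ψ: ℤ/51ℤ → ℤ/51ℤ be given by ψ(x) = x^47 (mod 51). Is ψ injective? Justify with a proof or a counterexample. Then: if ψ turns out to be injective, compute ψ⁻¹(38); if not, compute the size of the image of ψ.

Computing x^47 mod 51 for each x (by repeated squaring, reducing mod 51 at every step), the values ψ(0), ψ(1), …, ψ(50) are: 0, 1, 26, 6, 13, 41, 3, 22, 32, 36, 46, 14, 27, 4, 11, 42, 16, 17, 18, 43, 23, 30, 7, 20, 39, 49, 2, 12, 31, 44, 21, 28, 8, 33, 34, 35, 9, 40, 47, 24, 37, 5, 15, 19, 29, 48, 10, 38, 45, 25, 50.
Every element of ℤ/51ℤ appears exactly once in this list, so ψ is a bijection, and in particular injective.
Since ψ is injective, we read off the preimage of 38 from the same table: ψ(47) = 38, so ψ⁻¹(38) = 47.

47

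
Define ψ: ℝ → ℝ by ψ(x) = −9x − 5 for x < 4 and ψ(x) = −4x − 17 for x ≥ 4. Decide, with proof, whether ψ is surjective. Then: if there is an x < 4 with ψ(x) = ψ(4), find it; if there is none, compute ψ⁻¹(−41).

Both pieces are strictly decreasing (slopes −9 and −4), so each is injective on its own interval.
The left piece maps (−∞, 4) onto (−41, ∞); the right piece maps [4, ∞) onto (−∞, −33].
The union (−41, ∞) ∪ (−∞, −33] covers ℝ, so ψ is surjective.
For the follow-up: the images overlap, so an x < 4 with ψ(x) = ψ(4) exists. ψ(4) = −33; solving −9x − 5 = −33 for x < 4 gives x = (−33 + 5)/(−9) = 28/9.

28/9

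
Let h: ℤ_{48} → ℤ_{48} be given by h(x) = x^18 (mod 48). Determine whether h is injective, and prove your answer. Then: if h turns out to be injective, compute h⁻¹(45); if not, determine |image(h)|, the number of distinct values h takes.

6

h(2): Repeated squaring mod 48: 2^1 ≡ 2, 2^2 ≡ 2² = 4, 2^4 ≡ 4² = 16, 2^8 ≡ 16² = 256 ≡ 16, 2^16 ≡ 16² = 256 ≡ 16. Since 18 = 16 + 2, 2^18 ≡ 16·4: 16·4 = 64 ≡ 16. So 2^18 ≡ 16 (mod 48).
h(4): Repeated squaring mod 48: 4^1 ≡ 4, 4^2 ≡ 4² = 16, 4^4 ≡ 16² = 256 ≡ 16, 4^8 ≡ 16² = 256 ≡ 16, 4^16 ≡ 16² = 256 ≡ 16. Since 18 = 16 + 2, 4^18 ≡ 16·16: 16·16 = 256 ≡ 16. So 4^18 ≡ 16 (mod 48).
So h(2) = h(4) = 16 while 2 ≠ 4, hence h is not injective.
Since h is not injective, we determine |image(h)|. Computing x^18 mod 48 for each x (by repeated squaring, reducing mod 48 at every step), the values h(0), h(1), …, h(47) are: 0, 1, 16, 9, 16, 25, 0, 1, 16, 33, 16, 25, 0, 25, 16, 33, 16, 1, 0, 25, 16, 9, 16, 1, 0, 1, 16, 9, 16, 25, 0, 1, 16, 33, 16, 25, 0, 25, 16, 33, 16, 1, 0, 25, 16, 9, 16, 1.
The distinct values are {0, 1, 9, 16, 25, 33}; there are 6 of them.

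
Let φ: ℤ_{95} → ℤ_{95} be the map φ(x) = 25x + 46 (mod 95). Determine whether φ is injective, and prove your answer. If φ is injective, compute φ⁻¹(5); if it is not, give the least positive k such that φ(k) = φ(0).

We have gcd(25, 95) = 5 > 1. Taking s = 0 and t = 19: φ(0) = 46 and φ(19) = 25·19 + 46 = 521 ≡ 46 (mod 95).
So φ(0) = φ(19) while 0 ≠ 19, hence φ is not injective.
Since φ is not injective, we find the least positive k with φ(k) = φ(0): this means 25k ≡ 0 (mod 95), i.e. 95 ∣ 25k. Since gcd(25, 95) = 5, dividing through by 5 this holds exactly when 19 ∣ 5k, and as gcd(5, 19) = 1, exactly when 19 ∣ k.
The smallest positive such k is 19.

19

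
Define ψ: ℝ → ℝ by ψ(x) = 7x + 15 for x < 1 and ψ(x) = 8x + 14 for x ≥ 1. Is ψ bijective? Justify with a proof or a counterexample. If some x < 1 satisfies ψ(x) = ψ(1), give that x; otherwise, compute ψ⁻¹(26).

Both pieces are strictly increasing (slopes 7 and 8), so each is injective on its own interval.
The left piece maps (−∞, 1) onto (−∞, 22); the right piece maps [1, ∞) onto [22, ∞).
Since 22 = 22, the images partition ℝ: ψ is injective and surjective, hence bijective.
Because the two images are disjoint, no x < 1 has ψ(x) = ψ(1), so we compute ψ⁻¹(26): 26 lies in [22, ∞), so solve 8x + 14 = 26: x = (26 − 14)/8 = 3/2.

3/2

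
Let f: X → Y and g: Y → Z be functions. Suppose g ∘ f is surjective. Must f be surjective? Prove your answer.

No. Take X = {0, 1}, Y = {0, 1, 2, 3, 4}, Z = {0}, f(a) = 0 for every a ∈ X, and g(b) = 0 for every b ∈ Y.
Then g ∘ f is surjective onto {0}, but 4 ∈ Y has no preimage under f, so f is not surjective.

not surjective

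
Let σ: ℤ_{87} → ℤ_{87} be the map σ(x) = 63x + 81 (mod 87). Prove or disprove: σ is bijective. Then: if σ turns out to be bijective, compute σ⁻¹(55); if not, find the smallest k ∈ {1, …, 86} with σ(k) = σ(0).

We have gcd(63, 87) = 3 > 1. Taking u = 0 and v = 29: σ(0) = 81 and σ(29) = 63·29 + 81 = 1908 ≡ 81 (mod 87).
So σ(0) = σ(29) while 0 ≠ 29, so σ is not injective, hence not bijective.
Since σ is not bijective, we find the least positive k with σ(k) = σ(0): this means 63k ≡ 0 (mod 87), i.e. 87 ∣ 63k. Since gcd(63, 87) = 3, dividing through by 3 this holds exactly when 29 ∣ 21k, and as gcd(21, 29) = 1, exactly when 29 ∣ k.
The smallest positive such k is 29.

29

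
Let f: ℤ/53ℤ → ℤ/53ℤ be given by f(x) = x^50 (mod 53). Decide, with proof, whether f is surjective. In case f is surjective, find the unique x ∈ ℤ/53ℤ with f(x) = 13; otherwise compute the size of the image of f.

27

f(26): Repeated squaring mod 53: 26^1 ≡ 26, 26^2 ≡ 26² = 676 ≡ 40, 26^4 ≡ 40² = 1600 ≡ 10, 26^8 ≡ 10² = 100 ≡ 47, 26^16 ≡ 47² = 2209 ≡ 36, 26^32 ≡ 36² = 1296 ≡ 24. Since 50 = 32 + 16 + 2, 26^50 ≡ 24·36·40: 24·36 = 864 ≡ 16, then 16·40 = 640 ≡ 4. So 26^50 ≡ 4 (mod 53).
f(27): Repeated squaring mod 53: 27^1 ≡ 27, 27^2 ≡ 27² = 729 ≡ 40, 27^4 ≡ 40² = 1600 ≡ 10, 27^8 ≡ 10² = 100 ≡ 47, 27^16 ≡ 47² = 2209 ≡ 36, 27^32 ≡ 36² = 1296 ≡ 24. Since 50 = 32 + 16 + 2, 27^50 ≡ 24·36·40: 24·36 = 864 ≡ 16, then 16·40 = 640 ≡ 4. So 27^50 ≡ 4 (mod 53).
So f(26) = f(27) = 4 while 26 ≠ 27, therefore f is not injective.
A non-injective map from the 53-element set ℤ/53ℤ to itself takes at most 52 distinct values, so it cannot be surjective. So f is not surjective.
Since f is not surjective, we determine |image(f)|. Computing x^50 mod 53 for each x (by repeated squaring, reducing mod 53 at every step), the values f(0), f(1), …, f(52) are: 0, 1, 40, 6, 10, 17, 28, 13, 29, 36, 44, 46, 7, 16, 43, 49, 47, 42, 9, 37, 11, 25, 38, 52, 15, 24, 4, 4, 24, 15, 52, 38, 25, 11, 37, 9, 42, 47, 49, 43, 16, 7, 46, 44, 36, 29, 13, 28, 17, 10, 6, 40, 1.
The distinct values are {0, 1, 4, 6, 7, 9, 10, 11, 13, 15, 16, 17, 24, 25, 28, 29, 36, 37, 38, 40, 42, 43, 44, 46, 47, 49, 52}; there are 27 of them.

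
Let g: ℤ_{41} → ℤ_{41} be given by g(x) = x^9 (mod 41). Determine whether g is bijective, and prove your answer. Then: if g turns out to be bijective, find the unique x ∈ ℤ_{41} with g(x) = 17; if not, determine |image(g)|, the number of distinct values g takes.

Since 41 is prime, the nonzero elements of ℤ_{41} form a cyclic group of order 40.
As gcd(9, 40) = 1, raising to the 9th power is a bijection on this group: if u^9 ≡ v^9 then (uv^{−1})^9 = 1, and the only element of order dividing gcd(9, 40) = 1 is 1, so u = v.
With g(0) = 0 this makes g injective on all of ℤ_{41}, hence bijective (finite equal-size domain and codomain). In particular g is bijective.
Since g is bijective, we find the preimage of 17. The inverse of x ↦ x^9 on (ℤ_{41})^× is x ↦ x^9, because 9·9 = 81 = 2·40 + 1 ≡ 1 (mod 40) and x^{40} = 1 for x ≠ 0 (Fermat). So g⁻¹(17) = 17^9 mod 41.
Repeated squaring mod 41: 17^1 ≡ 17, 17^2 ≡ 17² = 289 ≡ 2, 17^4 ≡ 2² = 4, 17^8 ≡ 4² = 16. Since 9 = 8 + 1, 17^9 ≡ 16·17: 16·17 = 272 ≡ 26. So 17^9 ≡ 26 (mod 41).
Hence g⁻¹(17) = 26.

26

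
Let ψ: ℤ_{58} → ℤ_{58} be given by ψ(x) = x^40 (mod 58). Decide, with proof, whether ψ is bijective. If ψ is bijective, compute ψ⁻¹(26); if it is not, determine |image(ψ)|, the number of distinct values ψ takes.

16

ψ(3): Repeated squaring mod 58: 3^1 ≡ 3, 3^2 ≡ 3² = 9, 3^4 ≡ 9² = 81 ≡ 23, 3^8 ≡ 23² = 529 ≡ 7, 3^16 ≡ 7² = 49, 3^32 ≡ 49² = 2401 ≡ 23. Since 40 = 32 + 8, 3^40 ≡ 23·7: 23·7 = 161 ≡ 45. So 3^40 ≡ 45 (mod 58).
ψ(7): Repeated squaring mod 58: 7^1 ≡ 7, 7^2 ≡ 7² = 49, 7^4 ≡ 49² = 2401 ≡ 23, 7^8 ≡ 23² = 529 ≡ 7, 7^16 ≡ 7² = 49, 7^32 ≡ 49² = 2401 ≡ 23. Since 40 = 32 + 8, 7^40 ≡ 23·7: 23·7 = 161 ≡ 45. So 7^40 ≡ 45 (mod 58).
So ψ(3) = ψ(7) = 45 while 3 ≠ 7, therefore ψ is not injective, hence not bijective.
Since ψ is not bijective, we determine |image(ψ)|. Computing x^40 mod 58 for each x (by repeated squaring, reducing mod 58 at every step), the values ψ(0), ψ(1), …, ψ(57) are: 0, 1, 36, 45, 20, 7, 54, 45, 24, 53, 20, 23, 30, 23, 54, 25, 52, 1, 52, 49, 24, 53, 16, 25, 36, 49, 16, 7, 30, 29, 30, 7, 16, 49, 36, 25, 16, 53, 24, 49, 52, 1, 52, 25, 54, 23, 30, 23, 20, 53, 24, 45, 54, 7, 20, 45, 36, 1.
The distinct values are {0, 1, 7, 16, 20, 23, 24, 25, 29, 30, 36, 45, 49, 52, 53, 54}; there are 16 of them.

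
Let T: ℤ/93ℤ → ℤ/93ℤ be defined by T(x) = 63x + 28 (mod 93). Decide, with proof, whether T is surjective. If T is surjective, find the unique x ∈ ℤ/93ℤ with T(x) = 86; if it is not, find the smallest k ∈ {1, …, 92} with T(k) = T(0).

By definition, T is surjective if every y in the codomain equals T(x) for some x in the domain.
Since gcd(63, 93) = 3, we have 63x ≡ 0 (mod 3) for all x, so T(x) ≡ 1 (mod 3).
But 0 ≢ 1 (mod 3), so 0 ∈ ℤ/93ℤ has no preimage. Thus T is not surjective.
Since T is not surjective, we find the least positive k with T(k) = T(0): this means 63k ≡ 0 (mod 93), i.e. 93 ∣ 63k. Since gcd(63, 93) = 3, dividing through by 3 this holds exactly when 31 ∣ 21k, and as gcd(21, 31) = 1, exactly when 31 ∣ k.
The smallest positive such k is 31.

31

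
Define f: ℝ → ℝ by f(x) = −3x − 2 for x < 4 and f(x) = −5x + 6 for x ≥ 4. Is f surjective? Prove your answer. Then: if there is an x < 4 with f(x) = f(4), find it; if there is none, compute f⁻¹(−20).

Both pieces are strictly decreasing (slopes −3 and −5), so each is injective on its own interval.
The left piece maps (−∞, 4) onto (−14, ∞); the right piece maps [4, ∞) onto (−∞, −14].
These images together cover ℝ, so f is surjective.
Because the two images are disjoint, no x < 4 has f(x) = f(4), so we compute f⁻¹(−20): −20 lies in (−∞, −14], so solve −5x + 6 = −20: x = (−20 − 6)/(−5) = 26/5.

26/5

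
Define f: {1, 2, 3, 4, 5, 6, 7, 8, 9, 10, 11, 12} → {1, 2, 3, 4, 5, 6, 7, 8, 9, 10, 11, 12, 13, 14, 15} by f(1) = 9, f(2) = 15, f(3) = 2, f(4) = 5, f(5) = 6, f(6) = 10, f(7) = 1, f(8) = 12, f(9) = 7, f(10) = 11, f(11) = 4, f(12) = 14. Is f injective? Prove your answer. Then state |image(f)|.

The values f(1), …, f(12) are 9, 15, 2, 5, 6, 10, 1, 12, 7, 11, 4, 14 — all distinct.
So f(u) = f(v) only when u = v, and f is injective.
The image of f is {1, 2, 4, 5, 6, 7, 9, 10, 11, 12, 14, 15}, which has 12 elements.

12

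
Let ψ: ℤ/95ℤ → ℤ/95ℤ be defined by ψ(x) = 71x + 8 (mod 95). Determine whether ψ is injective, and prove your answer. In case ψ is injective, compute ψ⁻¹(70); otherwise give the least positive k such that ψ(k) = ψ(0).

37

Recall: injectivity means: for all a, b in the domain, ψ(a) = ψ(b) implies a = b.
If ψ(a) = ψ(b), then 71a ≡ 71b (mod 95). Because gcd(71, 95) = 1, we may cancel 71 to get a ≡ b (mod 95).
Thus ψ is injective.
We now compute 71⁻¹ mod 95 explicitly. Euclid's algorithm: 95 = 1·71 + 24, 71 = 2·24 + 23, 24 = 1·23 + 1; back-substituting gives 1 = 91·71 − 68·95, so 71⁻¹ ≡ 91 (mod 95).
Since ψ is injective, we compute ψ⁻¹(70): solve 71x + 8 ≡ 70 (mod 95), i.e. 71x ≡ 62 (mod 95).
Multiplying by 71⁻¹ = 91 gives x ≡ 91·62 = 5642 = 59·95 + 37 ≡ 37 (mod 95).
Check: ψ(37) = 71·37 + 8 = 2635 = 27·95 + 70 ≡ 70 (mod 95).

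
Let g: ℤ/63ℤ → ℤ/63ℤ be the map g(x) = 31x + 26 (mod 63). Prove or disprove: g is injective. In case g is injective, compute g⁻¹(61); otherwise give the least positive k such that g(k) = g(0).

56

If g(a) = g(b), then 31a ≡ 31b (mod 63). Because gcd(31, 63) = 1, we may cancel 31 to get a ≡ b (mod 63).
So g is injective.
We now compute 31⁻¹ mod 63 explicitly. Euclid's algorithm: 63 = 2·31 + 1; back-substituting gives 1 = 61·31 − 30·63, so 31⁻¹ ≡ 61 (mod 63).
Since g is injective, we find g⁻¹(61): we need 31x ≡ 61 − 26 ≡ 35 (mod 63). Using 31⁻¹ = 61: x ≡ 61·35 = 2135 = 33·63 + 56, so x = 56.
Check: g(56) = 31·56 + 26 = 1762 = 27·63 + 61 ≡ 61 (mod 63).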